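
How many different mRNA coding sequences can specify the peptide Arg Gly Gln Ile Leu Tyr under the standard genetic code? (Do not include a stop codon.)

Arg: 6 codons.
Gly: 4 codons.
Gln: 2 codons.
Ile: 3 codons.
Leu: 6 codons.
Tyr: 2 codons.
6 × 4 × 2 × 3 × 6 × 2 = 1728.

1728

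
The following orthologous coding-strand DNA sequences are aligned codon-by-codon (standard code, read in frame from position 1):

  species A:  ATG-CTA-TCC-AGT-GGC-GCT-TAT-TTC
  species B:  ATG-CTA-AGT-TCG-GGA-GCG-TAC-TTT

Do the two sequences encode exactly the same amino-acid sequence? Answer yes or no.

yes

Codon 1: ATG Met / ATG Met — identical.
Codon 2: CTA Leu / CTA Leu — identical.
Codon 3: TCC Ser / AGT Ser — synonymous.
Codon 4: AGT Ser / TCG Ser — synonymous.
Codon 5: GGC Gly / GGA Gly — synonymous.
Codon 6: GCT Ala / GCG Ala — synonymous.
Codon 7: TAT Tyr / TAC Tyr — synonymous.
Codon 8: TTC Phe / TTT Phe — synonymous.
Nonsynonymous differences: 0 → same protein.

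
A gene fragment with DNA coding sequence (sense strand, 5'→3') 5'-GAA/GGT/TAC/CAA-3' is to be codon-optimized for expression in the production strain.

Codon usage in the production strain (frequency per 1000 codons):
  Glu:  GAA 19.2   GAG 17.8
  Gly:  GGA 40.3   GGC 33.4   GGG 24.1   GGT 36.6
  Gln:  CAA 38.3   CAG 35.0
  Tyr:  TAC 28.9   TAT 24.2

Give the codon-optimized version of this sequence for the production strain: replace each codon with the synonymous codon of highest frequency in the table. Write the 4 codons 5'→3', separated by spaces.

Codon 1 (Glu): best is GAA at 19.2.
Codon 2 (Gly): best is GGA at 40.3.
Codon 3 (Tyr): best is TAC at 28.9.
Codon 4 (Gln): best is CAA at 38.3.

GAA GGA TAC CAA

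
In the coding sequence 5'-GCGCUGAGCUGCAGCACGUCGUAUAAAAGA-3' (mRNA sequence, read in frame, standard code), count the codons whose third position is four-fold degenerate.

Codon 1 GCG (Ala): third position 4-fold.
Codon 2 CUG (Leu): third position 4-fold.
Codon 3 AGC (Ser): third position 2-fold.
Codon 4 UGC (Cys): third position 2-fold.
Codon 5 AGC (Ser): third position 2-fold.
Codon 6 ACG (Thr): third position 4-fold.
Codon 7 UCG (Ser): third position 4-fold.
Codon 8 UAU (Tyr): third position 2-fold.
Codon 9 AAA (Lys): third position 2-fold.
Codon 10 AGA (Arg): third position 2-fold.
Four-fold degenerate third positions: 4.

4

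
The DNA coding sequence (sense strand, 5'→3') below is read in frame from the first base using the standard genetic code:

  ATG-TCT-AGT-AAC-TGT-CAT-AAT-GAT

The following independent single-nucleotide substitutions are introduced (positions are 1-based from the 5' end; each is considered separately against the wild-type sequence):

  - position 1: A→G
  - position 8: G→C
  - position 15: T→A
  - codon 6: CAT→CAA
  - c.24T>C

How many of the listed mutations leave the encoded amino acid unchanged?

1

Codon 1: ATG (Met) → GTG (Val) — missense.
Codon 3: AGT (Ser) → ACT (Thr) — missense.
Codon 5: TGT (Cys) → TGA (Stop) — nonsense.
Codon 6: CAT (His) → CAA (Gln) — missense.
Codon 8: GAT (Asp) → GAC (Asp) — synonymous.
Synonymous: 1 of 5.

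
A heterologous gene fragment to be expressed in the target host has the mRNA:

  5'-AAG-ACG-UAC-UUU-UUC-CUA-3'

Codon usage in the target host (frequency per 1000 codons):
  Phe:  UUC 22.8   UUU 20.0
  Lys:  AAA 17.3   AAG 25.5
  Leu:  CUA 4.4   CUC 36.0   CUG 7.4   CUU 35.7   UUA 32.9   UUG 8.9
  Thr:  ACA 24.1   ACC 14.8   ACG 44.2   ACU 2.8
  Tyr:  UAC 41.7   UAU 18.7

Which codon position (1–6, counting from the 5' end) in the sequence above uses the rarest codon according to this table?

6

Codon 1 AAG (Lys): 25.5 per 1000.
Codon 2 ACG (Thr): 44.2 per 1000.
Codon 3 UAC (Tyr): 41.7 per 1000.
Codon 4 UUU (Phe): 20.0 per 1000.
Codon 5 UUC (Phe): 22.8 per 1000.
Codon 6 CUA (Leu): 4.4 per 1000.
Lowest frequency is 4.4 at codon 6.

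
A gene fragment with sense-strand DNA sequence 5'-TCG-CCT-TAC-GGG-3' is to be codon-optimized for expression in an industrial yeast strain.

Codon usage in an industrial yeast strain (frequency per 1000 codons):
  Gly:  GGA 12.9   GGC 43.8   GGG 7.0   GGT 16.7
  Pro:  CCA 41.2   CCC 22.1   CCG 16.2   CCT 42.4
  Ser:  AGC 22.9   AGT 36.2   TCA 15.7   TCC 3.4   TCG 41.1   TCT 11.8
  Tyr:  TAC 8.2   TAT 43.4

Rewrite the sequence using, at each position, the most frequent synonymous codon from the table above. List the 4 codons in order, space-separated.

TCG CCT TAT GGC

Codon 1 (Ser): best is TCG at 41.1.
Codon 2 (Pro): best is CCT at 42.4.
Codon 3 (Tyr): best is TAT at 43.4.
Codon 4 (Gly): best is GGC at 43.8.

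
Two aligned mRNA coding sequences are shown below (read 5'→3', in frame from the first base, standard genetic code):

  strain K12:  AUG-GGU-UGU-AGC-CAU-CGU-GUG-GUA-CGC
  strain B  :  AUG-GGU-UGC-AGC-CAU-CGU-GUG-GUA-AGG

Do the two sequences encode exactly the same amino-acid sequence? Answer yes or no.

Codon 1: AUG Met / AUG Met — identical.
Codon 2: GGU Gly / GGU Gly — identical.
Codon 3: UGU Cys / UGC Cys — synonymous.
Codon 4: AGC Ser / AGC Ser — identical.
Codon 5: CAU His / CAU His — identical.
Codon 6: CGU Arg / CGU Arg — identical.
Codon 7: GUG Val / GUG Val — identical.
Codon 8: GUA Val / GUA Val — identical.
Codon 9: CGC Arg / AGG Arg — synonymous.
Nonsynonymous differences: 0 → same protein.

yes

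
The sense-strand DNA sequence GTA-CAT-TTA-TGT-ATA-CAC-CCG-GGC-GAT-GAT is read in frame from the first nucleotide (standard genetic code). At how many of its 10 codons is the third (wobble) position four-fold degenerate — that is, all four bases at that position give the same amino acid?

3

Codon 1 GTA (Val): third position 4-fold.
Codon 2 CAT (His): third position 2-fold.
Codon 3 TTA (Leu): third position 2-fold.
Codon 4 TGT (Cys): third position 2-fold.
Codon 5 ATA (Ile): third position 3-fold.
Codon 6 CAC (His): third position 2-fold.
Codon 7 CCG (Pro): third position 4-fold.
Codon 8 GGC (Gly): third position 4-fold.
Codon 9 GAT (Asp): third position 2-fold.
Codon 10 GAT (Asp): third position 2-fold.
Four-fold degenerate third positions: 3.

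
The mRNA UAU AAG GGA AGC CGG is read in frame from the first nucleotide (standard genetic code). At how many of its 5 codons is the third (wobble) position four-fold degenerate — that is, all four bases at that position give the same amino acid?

Codon 1 UAU (Tyr): third position 2-fold.
Codon 2 AAG (Lys): third position 2-fold.
Codon 3 GGA (Gly): third position 4-fold.
Codon 4 AGC (Ser): third position 2-fold.
Codon 5 CGG (Arg): third position 4-fold.
Four-fold degenerate third positions: 2.

2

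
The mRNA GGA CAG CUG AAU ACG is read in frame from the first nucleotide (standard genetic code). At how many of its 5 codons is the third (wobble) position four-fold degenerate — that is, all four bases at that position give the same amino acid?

3

Codon 1 GGA (Gly): third position 4-fold.
Codon 2 CAG (Gln): third position 2-fold.
Codon 3 CUG (Leu): third position 4-fold.
Codon 4 AAU (Asn): third position 2-fold.
Codon 5 ACG (Thr): third position 4-fold.
Four-fold degenerate third positions: 3.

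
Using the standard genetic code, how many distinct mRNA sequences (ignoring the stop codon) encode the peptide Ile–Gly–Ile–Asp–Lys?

144

Ile: 3 codons.
Gly: 4 codons.
Ile: 3 codons.
Asp: 2 codons.
Lys: 2 codons.
3 × 4 × 3 × 2 × 2 = 144.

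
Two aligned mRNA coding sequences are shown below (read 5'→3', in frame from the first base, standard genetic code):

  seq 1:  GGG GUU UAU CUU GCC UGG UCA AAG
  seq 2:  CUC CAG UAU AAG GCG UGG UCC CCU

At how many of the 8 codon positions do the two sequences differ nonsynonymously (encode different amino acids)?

4

Codon 1: GGG Gly / CUC Leu — nonsynonymous.
Codon 2: GUU Val / CAG Gln — nonsynonymous.
Codon 3: UAU Tyr / UAU Tyr — identical.
Codon 4: CUU Leu / AAG Lys — nonsynonymous.
Codon 5: GCC Ala / GCG Ala — synonymous.
Codon 6: UGG Trp / UGG Trp — identical.
Codon 7: UCA Ser / UCC Ser — synonymous.
Codon 8: AAG Lys / CCU Pro — nonsynonymous.
Nonsynonymous differences: 4.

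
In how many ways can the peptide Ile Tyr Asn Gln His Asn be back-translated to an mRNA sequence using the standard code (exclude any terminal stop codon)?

Ile: 3 codons.
Tyr: 2 codons.
Asn: 2 codons.
Gln: 2 codons.
His: 2 codons.
Asn: 2 codons.
3 × 2 × 2 × 2 × 2 × 2 = 96.

96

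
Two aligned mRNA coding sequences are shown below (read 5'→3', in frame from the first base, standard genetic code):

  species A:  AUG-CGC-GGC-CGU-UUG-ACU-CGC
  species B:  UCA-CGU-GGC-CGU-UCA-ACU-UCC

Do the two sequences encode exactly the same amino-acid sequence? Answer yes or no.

no

Codon 1: AUG Met / UCA Ser — nonsynonymous.
Codon 2: CGC Arg / CGU Arg — synonymous.
Codon 3: GGC Gly / GGC Gly — identical.
Codon 4: CGU Arg / CGU Arg — identical.
Codon 5: UUG Leu / UCA Ser — nonsynonymous.
Codon 6: ACU Thr / ACU Thr — identical.
Codon 7: CGC Arg / UCC Ser — nonsynonymous.
Nonsynonymous differences: 3 → different protein.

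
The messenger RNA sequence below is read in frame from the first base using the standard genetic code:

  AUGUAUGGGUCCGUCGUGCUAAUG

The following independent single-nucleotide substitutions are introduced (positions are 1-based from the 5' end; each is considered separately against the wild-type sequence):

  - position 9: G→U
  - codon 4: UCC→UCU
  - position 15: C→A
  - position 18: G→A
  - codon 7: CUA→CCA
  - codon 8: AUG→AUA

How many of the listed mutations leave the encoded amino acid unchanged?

Codon 3: GGG (Gly) → GGU (Gly) — synonymous.
Codon 4: UCC (Ser) → UCU (Ser) — synonymous.
Codon 5: GUC (Val) → GUA (Val) — synonymous.
Codon 6: GUG (Val) → GUA (Val) — synonymous.
Codon 7: CUA (Leu) → CCA (Pro) — missense.
Codon 8: AUG (Met) → AUA (Ile) — missense.
Synonymous: 4 of 6.

4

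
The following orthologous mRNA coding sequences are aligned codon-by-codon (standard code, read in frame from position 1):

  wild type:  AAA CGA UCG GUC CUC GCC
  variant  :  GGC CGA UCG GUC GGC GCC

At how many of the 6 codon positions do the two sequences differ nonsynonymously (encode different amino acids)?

2

Codon 1: AAA Lys / GGC Gly — nonsynonymous.
Codon 2: CGA Arg / CGA Arg — identical.
Codon 3: UCG Ser / UCG Ser — identical.
Codon 4: GUC Val / GUC Val — identical.
Codon 5: CUC Leu / GGC Gly — nonsynonymous.
Codon 6: GCC Ala / GCC Ala — identical.
Nonsynonymous differences: 2.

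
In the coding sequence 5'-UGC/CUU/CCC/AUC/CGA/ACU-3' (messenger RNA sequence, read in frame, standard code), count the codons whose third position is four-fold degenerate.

4

Codon 1 UGC (Cys): third position 2-fold.
Codon 2 CUU (Leu): third position 4-fold.
Codon 3 CCC (Pro): third position 4-fold.
Codon 4 AUC (Ile): third position 3-fold.
Codon 5 CGA (Arg): third position 4-fold.
Codon 6 ACU (Thr): third position 4-fold.
Four-fold degenerate third positions: 4.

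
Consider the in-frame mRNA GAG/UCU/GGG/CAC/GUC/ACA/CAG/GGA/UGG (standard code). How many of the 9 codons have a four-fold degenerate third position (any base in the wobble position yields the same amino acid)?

Codon 1 GAG (Glu): third position 2-fold.
Codon 2 UCU (Ser): third position 4-fold.
Codon 3 GGG (Gly): third position 4-fold.
Codon 4 CAC (His): third position 2-fold.
Codon 5 GUC (Val): third position 4-fold.
Codon 6 ACA (Thr): third position 4-fold.
Codon 7 CAG (Gln): third position 2-fold.
Codon 8 GGA (Gly): third position 4-fold.
Codon 9 UGG (Trp): third position 1-fold.
Four-fold degenerate third positions: 5.

5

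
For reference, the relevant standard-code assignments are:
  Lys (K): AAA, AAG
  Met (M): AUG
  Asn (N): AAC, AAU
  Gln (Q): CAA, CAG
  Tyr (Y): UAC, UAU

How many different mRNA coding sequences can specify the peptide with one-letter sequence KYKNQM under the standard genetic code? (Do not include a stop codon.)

32

Lys: 2 codons.
Tyr: 2 codons.
Lys: 2 codons.
Asn: 2 codons.
Gln: 2 codons.
Met: 1 codon.
2 × 2 × 2 × 2 × 2 × 1 = 32.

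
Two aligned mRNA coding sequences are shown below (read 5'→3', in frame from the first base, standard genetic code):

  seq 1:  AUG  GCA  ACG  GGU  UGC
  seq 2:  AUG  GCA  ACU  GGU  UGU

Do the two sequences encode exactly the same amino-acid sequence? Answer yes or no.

Codon 1: AUG Met / AUG Met — identical.
Codon 2: GCA Ala / GCA Ala — identical.
Codon 3: ACG Thr / ACU Thr — synonymous.
Codon 4: GGU Gly / GGU Gly — identical.
Codon 5: UGC Cys / UGU Cys — synonymous.
Nonsynonymous differences: 0 → same protein.

yes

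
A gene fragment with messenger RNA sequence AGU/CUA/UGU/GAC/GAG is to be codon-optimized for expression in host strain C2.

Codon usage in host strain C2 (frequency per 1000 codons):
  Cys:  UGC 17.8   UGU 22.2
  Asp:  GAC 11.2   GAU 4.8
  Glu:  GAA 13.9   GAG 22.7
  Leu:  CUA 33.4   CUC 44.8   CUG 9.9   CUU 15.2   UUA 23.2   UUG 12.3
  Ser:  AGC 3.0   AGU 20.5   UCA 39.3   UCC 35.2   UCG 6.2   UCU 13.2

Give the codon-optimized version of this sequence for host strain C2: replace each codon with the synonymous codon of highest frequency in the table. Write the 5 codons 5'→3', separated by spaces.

UCA CUC UGU GAC GAG

Codon 1 (Ser): best is UCA at 39.3.
Codon 2 (Leu): best is CUC at 44.8.
Codon 3 (Cys): best is UGU at 22.2.
Codon 4 (Asp): best is GAC at 11.2.
Codon 5 (Glu): best is GAG at 22.7.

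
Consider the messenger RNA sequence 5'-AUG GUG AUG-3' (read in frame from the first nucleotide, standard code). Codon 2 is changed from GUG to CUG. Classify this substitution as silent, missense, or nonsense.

missense

Position 4 falls in codon 2: GUG → Val.
After the substitution the codon is CUG → Leu.
Val ≠ Leu, so this is a missense mutation.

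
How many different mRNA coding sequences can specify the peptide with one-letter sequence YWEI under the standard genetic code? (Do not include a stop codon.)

Tyr: 2 codons.
Trp: 1 codon.
Glu: 2 codons.
Ile: 3 codons.
2 × 1 × 2 × 3 = 12.

12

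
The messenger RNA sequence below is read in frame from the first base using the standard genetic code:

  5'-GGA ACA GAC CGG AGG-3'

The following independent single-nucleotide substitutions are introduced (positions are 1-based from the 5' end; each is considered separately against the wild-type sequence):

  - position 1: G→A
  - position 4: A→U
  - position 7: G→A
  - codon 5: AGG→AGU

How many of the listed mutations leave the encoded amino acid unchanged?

Codon 1: GGA (Gly) → AGA (Arg) — missense.
Codon 2: ACA (Thr) → UCA (Ser) — missense.
Codon 3: GAC (Asp) → AAC (Asn) — missense.
Codon 5: AGG (Arg) → AGU (Ser) — missense.
Synonymous: 0 of 4.

0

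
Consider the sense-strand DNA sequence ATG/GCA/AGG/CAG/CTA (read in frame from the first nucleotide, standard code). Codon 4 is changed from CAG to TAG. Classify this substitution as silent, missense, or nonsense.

Position 10 falls in codon 4: CAG → Gln.
After the substitution the codon is TAG → Stop.
The new codon is a stop codon, so this is a nonsense mutation.

nonsense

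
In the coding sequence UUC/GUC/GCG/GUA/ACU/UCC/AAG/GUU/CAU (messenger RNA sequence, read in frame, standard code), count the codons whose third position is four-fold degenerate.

Codon 1 UUC (Phe): third position 2-fold.
Codon 2 GUC (Val): third position 4-fold.
Codon 3 GCG (Ala): third position 4-fold.
Codon 4 GUA (Val): third position 4-fold.
Codon 5 ACU (Thr): third position 4-fold.
Codon 6 UCC (Ser): third position 4-fold.
Codon 7 AAG (Lys): third position 2-fold.
Codon 8 GUU (Val): third position 4-fold.
Codon 9 CAU (His): third position 2-fold.
Four-fold degenerate third positions: 6.

6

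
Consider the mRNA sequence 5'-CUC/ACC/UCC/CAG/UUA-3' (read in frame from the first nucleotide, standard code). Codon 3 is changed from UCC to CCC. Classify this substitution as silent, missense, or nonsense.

Position 7 falls in codon 3: UCC → Ser.
After the substitution the codon is CCC → Pro.
Ser ≠ Pro, so this is a missense mutation.

missense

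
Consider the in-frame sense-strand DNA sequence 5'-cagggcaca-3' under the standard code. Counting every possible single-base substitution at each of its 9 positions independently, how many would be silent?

7

Codon 1 (CAG, Gln): 1 synonymous substitution.
Codon 2 (GGC, Gly): 3 synonymous substitutions.
Codon 3 (ACA, Thr): 3 synonymous substitutions.
Total: 1 + 3 + 3 = 7.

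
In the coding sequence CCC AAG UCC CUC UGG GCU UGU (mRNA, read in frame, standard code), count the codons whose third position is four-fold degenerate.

4

Codon 1 CCC (Pro): third position 4-fold.
Codon 2 AAG (Lys): third position 2-fold.
Codon 3 UCC (Ser): third position 4-fold.
Codon 4 CUC (Leu): third position 4-fold.
Codon 5 UGG (Trp): third position 1-fold.
Codon 6 GCU (Ala): third position 4-fold.
Codon 7 UGU (Cys): third position 2-fold.
Four-fold degenerate third positions: 4.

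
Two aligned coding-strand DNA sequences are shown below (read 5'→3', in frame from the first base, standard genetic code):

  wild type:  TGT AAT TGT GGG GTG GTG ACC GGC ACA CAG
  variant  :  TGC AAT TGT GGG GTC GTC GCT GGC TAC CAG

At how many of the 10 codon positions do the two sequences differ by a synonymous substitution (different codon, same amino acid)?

3

Codon 1: TGT Cys / TGC Cys — synonymous.
Codon 2: AAT Asn / AAT Asn — identical.
Codon 3: TGT Cys / TGT Cys — identical.
Codon 4: GGG Gly / GGG Gly — identical.
Codon 5: GTG Val / GTC Val — synonymous.
Codon 6: GTG Val / GTC Val — synonymous.
Codon 7: ACC Thr / GCT Ala — nonsynonymous.
Codon 8: GGC Gly / GGC Gly — identical.
Codon 9: ACA Thr / TAC Tyr — nonsynonymous.
Codon 10: CAG Gln / CAG Gln — identical.
Synonymous differences: 3.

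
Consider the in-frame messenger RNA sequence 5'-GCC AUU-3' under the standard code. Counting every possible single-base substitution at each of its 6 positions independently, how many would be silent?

5

Codon 1 (GCC, Ala): 3 synonymous substitutions.
Codon 2 (AUU, Ile): 2 synonymous substitutions.
Total: 3 + 2 = 5.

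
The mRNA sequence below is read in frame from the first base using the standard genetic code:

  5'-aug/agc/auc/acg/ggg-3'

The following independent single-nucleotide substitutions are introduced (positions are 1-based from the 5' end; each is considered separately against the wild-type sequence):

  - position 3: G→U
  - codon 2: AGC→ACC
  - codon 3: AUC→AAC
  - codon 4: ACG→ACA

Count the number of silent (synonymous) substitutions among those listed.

Codon 1: AUG (Met) → AUU (Ile) — missense.
Codon 2: AGC (Ser) → ACC (Thr) — missense.
Codon 3: AUC (Ile) → AAC (Asn) — missense.
Codon 4: ACG (Thr) → ACA (Thr) — synonymous.
Synonymous: 1 of 4.

1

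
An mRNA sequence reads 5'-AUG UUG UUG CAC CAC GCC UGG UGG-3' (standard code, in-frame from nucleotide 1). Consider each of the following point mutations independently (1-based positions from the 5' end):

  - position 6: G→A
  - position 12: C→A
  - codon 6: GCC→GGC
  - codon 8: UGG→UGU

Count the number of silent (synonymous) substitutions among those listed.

Codon 2: UUG (Leu) → UUA (Leu) — synonymous.
Codon 4: CAC (His) → CAA (Gln) — missense.
Codon 6: GCC (Ala) → GGC (Gly) — missense.
Codon 8: UGG (Trp) → UGU (Cys) — missense.
Synonymous: 1 of 4.

1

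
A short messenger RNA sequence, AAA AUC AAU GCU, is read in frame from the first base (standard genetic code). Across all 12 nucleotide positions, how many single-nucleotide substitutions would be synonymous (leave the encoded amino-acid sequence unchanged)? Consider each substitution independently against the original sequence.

7

Codon 1 (AAA, Lys): 1 synonymous substitution.
Codon 2 (AUC, Ile): 2 synonymous substitutions.
Codon 3 (AAU, Asn): 1 synonymous substitution.
Codon 4 (GCU, Ala): 3 synonymous substitutions.
Total: 1 + 2 + 1 + 3 = 7.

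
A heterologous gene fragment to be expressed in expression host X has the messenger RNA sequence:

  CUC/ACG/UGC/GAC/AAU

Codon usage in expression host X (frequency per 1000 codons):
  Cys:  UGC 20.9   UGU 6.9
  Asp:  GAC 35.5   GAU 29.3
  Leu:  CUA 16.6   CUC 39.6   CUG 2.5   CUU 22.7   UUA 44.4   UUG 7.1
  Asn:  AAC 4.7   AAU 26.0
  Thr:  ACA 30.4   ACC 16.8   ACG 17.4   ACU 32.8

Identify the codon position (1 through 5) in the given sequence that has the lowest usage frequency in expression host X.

2

Codon 1 CUC (Leu): 39.6 per 1000.
Codon 2 ACG (Thr): 17.4 per 1000.
Codon 3 UGC (Cys): 20.9 per 1000.
Codon 4 GAC (Asp): 35.5 per 1000.
Codon 5 AAU (Asn): 26.0 per 1000.
Lowest frequency is 17.4 at codon 2.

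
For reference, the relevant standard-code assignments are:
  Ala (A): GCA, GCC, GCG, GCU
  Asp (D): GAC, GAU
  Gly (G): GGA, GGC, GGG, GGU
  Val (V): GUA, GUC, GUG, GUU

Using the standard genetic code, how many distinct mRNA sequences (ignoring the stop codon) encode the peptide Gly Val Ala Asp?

128

Gly: 4 codons.
Val: 4 codons.
Ala: 4 codons.
Asp: 2 codons.
4 × 4 × 4 × 2 = 128.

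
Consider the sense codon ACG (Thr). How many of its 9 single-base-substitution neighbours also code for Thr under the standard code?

Position 1: none → 0 synonymous.
Position 2: none → 0 synonymous.
Position 3: ACU, ACC, ACA → 3 synonymous.
Total: 0 + 0 + 3 = 3.

3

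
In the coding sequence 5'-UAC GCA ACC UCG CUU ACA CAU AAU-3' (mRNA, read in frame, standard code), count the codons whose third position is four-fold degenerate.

5

Codon 1 UAC (Tyr): third position 2-fold.
Codon 2 GCA (Ala): third position 4-fold.
Codon 3 ACC (Thr): third position 4-fold.
Codon 4 UCG (Ser): third position 4-fold.
Codon 5 CUU (Leu): third position 4-fold.
Codon 6 ACA (Thr): third position 4-fold.
Codon 7 CAU (His): third position 2-fold.
Codon 8 AAU (Asn): third position 2-fold.
Four-fold degenerate third positions: 5.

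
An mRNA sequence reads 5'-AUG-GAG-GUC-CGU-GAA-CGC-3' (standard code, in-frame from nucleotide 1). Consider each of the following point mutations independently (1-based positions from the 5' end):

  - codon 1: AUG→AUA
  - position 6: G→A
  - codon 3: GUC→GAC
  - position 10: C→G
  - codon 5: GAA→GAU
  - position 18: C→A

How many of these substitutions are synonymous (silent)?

Codon 1: AUG (Met) → AUA (Ile) — missense.
Codon 2: GAG (Glu) → GAA (Glu) — synonymous.
Codon 3: GUC (Val) → GAC (Asp) — missense.
Codon 4: CGU (Arg) → GGU (Gly) — missense.
Codon 5: GAA (Glu) → GAU (Asp) — missense.
Codon 6: CGC (Arg) → CGA (Arg) — synonymous.
Synonymous: 2 of 6.

2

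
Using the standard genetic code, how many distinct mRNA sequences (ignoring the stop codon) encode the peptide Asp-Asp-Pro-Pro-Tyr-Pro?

Asp: 2 codons.
Asp: 2 codons.
Pro: 4 codons.
Pro: 4 codons.
Tyr: 2 codons.
Pro: 4 codons.
2 × 2 × 4 × 4 × 2 × 4 = 512.

512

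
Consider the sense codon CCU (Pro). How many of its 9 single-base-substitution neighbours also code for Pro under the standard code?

Position 1: none → 0 synonymous.
Position 2: none → 0 synonymous.
Position 3: CCC, CCA, CCG → 3 synonymous.
Total: 0 + 0 + 3 = 3.

3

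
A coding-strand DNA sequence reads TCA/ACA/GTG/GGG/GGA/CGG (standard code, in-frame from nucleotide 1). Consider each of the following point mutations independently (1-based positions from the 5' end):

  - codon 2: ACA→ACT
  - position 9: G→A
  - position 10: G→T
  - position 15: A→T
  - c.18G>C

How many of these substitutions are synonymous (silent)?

Codon 2: ACA (Thr) → ACT (Thr) — synonymous.
Codon 3: GTG (Val) → GTA (Val) — synonymous.
Codon 4: GGG (Gly) → TGG (Trp) — missense.
Codon 5: GGA (Gly) → GGT (Gly) — synonymous.
Codon 6: CGG (Arg) → CGC (Arg) — synonymous.
Synonymous: 4 of 5.

4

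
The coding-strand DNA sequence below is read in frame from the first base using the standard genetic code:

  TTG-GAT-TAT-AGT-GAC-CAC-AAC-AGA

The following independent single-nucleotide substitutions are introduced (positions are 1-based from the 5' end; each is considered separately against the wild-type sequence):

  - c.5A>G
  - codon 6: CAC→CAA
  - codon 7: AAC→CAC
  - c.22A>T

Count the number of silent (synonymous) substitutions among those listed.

0

Codon 2: GAT (Asp) → GGT (Gly) — missense.
Codon 6: CAC (His) → CAA (Gln) — missense.
Codon 7: AAC (Asn) → CAC (His) — missense.
Codon 8: AGA (Arg) → TGA (Stop) — nonsense.
Synonymous: 0 of 4.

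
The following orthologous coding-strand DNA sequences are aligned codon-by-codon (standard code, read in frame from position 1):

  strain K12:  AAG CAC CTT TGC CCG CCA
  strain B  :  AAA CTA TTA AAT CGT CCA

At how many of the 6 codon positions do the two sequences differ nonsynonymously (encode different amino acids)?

3

Codon 1: AAG Lys / AAA Lys — synonymous.
Codon 2: CAC His / CTA Leu — nonsynonymous.
Codon 3: CTT Leu / TTA Leu — synonymous.
Codon 4: TGC Cys / AAT Asn — nonsynonymous.
Codon 5: CCG Pro / CGT Arg — nonsynonymous.
Codon 6: CCA Pro / CCA Pro — identical.
Nonsynonymous differences: 3.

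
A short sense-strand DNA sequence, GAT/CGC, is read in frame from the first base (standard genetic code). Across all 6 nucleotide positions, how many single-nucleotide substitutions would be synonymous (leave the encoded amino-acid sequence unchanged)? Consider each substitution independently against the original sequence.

Codon 1 (GAT, Asp): 1 synonymous substitution.
Codon 2 (CGC, Arg): 3 synonymous substitutions.
Total: 1 + 3 = 4.

4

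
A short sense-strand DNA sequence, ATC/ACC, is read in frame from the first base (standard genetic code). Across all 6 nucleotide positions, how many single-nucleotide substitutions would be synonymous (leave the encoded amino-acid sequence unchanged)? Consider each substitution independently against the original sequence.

Codon 1 (ATC, Ile): 2 synonymous substitutions.
Codon 2 (ACC, Thr): 3 synonymous substitutions.
Total: 2 + 3 = 5.

5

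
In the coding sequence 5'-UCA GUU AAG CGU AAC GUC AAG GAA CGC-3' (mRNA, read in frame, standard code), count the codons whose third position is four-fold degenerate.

Codon 1 UCA (Ser): third position 4-fold.
Codon 2 GUU (Val): third position 4-fold.
Codon 3 AAG (Lys): third position 2-fold.
Codon 4 CGU (Arg): third position 4-fold.
Codon 5 AAC (Asn): third position 2-fold.
Codon 6 GUC (Val): third position 4-fold.
Codon 7 AAG (Lys): third position 2-fold.
Codon 8 GAA (Glu): third position 2-fold.
Codon 9 CGC (Arg): third position 4-fold.
Four-fold degenerate third positions: 5.

5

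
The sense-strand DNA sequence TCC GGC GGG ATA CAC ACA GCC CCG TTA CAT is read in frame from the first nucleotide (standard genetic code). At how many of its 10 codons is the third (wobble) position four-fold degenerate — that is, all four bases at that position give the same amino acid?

Codon 1 TCC (Ser): third position 4-fold.
Codon 2 GGC (Gly): third position 4-fold.
Codon 3 GGG (Gly): third position 4-fold.
Codon 4 ATA (Ile): third position 3-fold.
Codon 5 CAC (His): third position 2-fold.
Codon 6 ACA (Thr): third position 4-fold.
Codon 7 GCC (Ala): third position 4-fold.
Codon 8 CCG (Pro): third position 4-fold.
Codon 9 TTA (Leu): third position 2-fold.
Codon 10 CAT (His): third position 2-fold.
Four-fold degenerate third positions: 6.

6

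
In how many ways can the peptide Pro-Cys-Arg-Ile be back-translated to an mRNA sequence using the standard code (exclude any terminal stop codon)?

144

Pro: 4 codons.
Cys: 2 codons.
Arg: 6 codons.
Ile: 3 codons.
4 × 2 × 6 × 3 = 144.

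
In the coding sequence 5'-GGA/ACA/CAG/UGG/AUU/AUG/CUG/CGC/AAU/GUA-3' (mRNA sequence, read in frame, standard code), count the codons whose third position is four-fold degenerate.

5

Codon 1 GGA (Gly): third position 4-fold.
Codon 2 ACA (Thr): third position 4-fold.
Codon 3 CAG (Gln): third position 2-fold.
Codon 4 UGG (Trp): third position 1-fold.
Codon 5 AUU (Ile): third position 3-fold.
Codon 6 AUG (Met): third position 1-fold.
Codon 7 CUG (Leu): third position 4-fold.
Codon 8 CGC (Arg): third position 4-fold.
Codon 9 AAU (Asn): third position 2-fold.
Codon 10 GUA (Val): third position 4-fold.
Four-fold degenerate third positions: 5.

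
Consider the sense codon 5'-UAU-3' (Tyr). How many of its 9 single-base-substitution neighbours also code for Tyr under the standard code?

Position 1: none → 0 synonymous.
Position 2: none → 0 synonymous.
Position 3: UAC → 1 synonymous.
Total: 0 + 0 + 1 = 1.

1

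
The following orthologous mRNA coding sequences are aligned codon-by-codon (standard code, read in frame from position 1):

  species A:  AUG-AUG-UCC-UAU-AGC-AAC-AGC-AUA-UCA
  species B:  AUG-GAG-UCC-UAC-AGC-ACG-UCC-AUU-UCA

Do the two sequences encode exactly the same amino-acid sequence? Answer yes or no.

Codon 1: AUG Met / AUG Met — identical.
Codon 2: AUG Met / GAG Glu — nonsynonymous.
Codon 3: UCC Ser / UCC Ser — identical.
Codon 4: UAU Tyr / UAC Tyr — synonymous.
Codon 5: AGC Ser / AGC Ser — identical.
Codon 6: AAC Asn / ACG Thr — nonsynonymous.
Codon 7: AGC Ser / UCC Ser — synonymous.
Codon 8: AUA Ile / AUU Ile — synonymous.
Codon 9: UCA Ser / UCA Ser — identical.
Nonsynonymous differences: 2 → different protein.

no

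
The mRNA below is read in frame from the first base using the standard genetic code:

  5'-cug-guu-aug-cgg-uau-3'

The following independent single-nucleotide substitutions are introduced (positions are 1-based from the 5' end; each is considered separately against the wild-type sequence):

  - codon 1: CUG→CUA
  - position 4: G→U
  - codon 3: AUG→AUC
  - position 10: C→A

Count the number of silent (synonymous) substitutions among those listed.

2

Codon 1: CUG (Leu) → CUA (Leu) — synonymous.
Codon 2: GUU (Val) → UUU (Phe) — missense.
Codon 3: AUG (Met) → AUC (Ile) — missense.
Codon 4: CGG (Arg) → AGG (Arg) — synonymous.
Synonymous: 2 of 4.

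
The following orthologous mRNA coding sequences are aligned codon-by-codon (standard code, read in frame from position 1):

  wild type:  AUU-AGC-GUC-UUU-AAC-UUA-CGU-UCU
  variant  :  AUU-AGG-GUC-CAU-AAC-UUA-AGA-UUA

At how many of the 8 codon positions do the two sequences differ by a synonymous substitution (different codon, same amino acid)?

1

Codon 1: AUU Ile / AUU Ile — identical.
Codon 2: AGC Ser / AGG Arg — nonsynonymous.
Codon 3: GUC Val / GUC Val — identical.
Codon 4: UUU Phe / CAU His — nonsynonymous.
Codon 5: AAC Asn / AAC Asn — identical.
Codon 6: UUA Leu / UUA Leu — identical.
Codon 7: CGU Arg / AGA Arg — synonymous.
Codon 8: UCU Ser / UUA Leu — nonsynonymous.
Synonymous differences: 1.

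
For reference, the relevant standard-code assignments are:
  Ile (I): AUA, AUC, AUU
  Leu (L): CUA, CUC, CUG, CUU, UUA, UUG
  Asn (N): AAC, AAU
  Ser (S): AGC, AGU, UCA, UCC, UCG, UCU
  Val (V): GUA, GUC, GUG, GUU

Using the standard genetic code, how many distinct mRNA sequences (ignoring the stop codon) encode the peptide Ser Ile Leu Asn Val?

Ser: 6 codons.
Ile: 3 codons.
Leu: 6 codons.
Asn: 2 codons.
Val: 4 codons.
6 × 3 × 6 × 2 × 4 = 864.

864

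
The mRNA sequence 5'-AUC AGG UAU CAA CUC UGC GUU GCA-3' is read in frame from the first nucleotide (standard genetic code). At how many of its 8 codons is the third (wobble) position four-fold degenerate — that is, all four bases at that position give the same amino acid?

3

Codon 1 AUC (Ile): third position 3-fold.
Codon 2 AGG (Arg): third position 2-fold.
Codon 3 UAU (Tyr): third position 2-fold.
Codon 4 CAA (Gln): third position 2-fold.
Codon 5 CUC (Leu): third position 4-fold.
Codon 6 UGC (Cys): third position 2-fold.
Codon 7 GUU (Val): third position 4-fold.
Codon 8 GCA (Ala): third position 4-fold.
Four-fold degenerate third positions: 3.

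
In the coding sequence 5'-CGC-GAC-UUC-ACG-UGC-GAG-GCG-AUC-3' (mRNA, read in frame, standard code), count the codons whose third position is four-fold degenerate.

Codon 1 CGC (Arg): third position 4-fold.
Codon 2 GAC (Asp): third position 2-fold.
Codon 3 UUC (Phe): third position 2-fold.
Codon 4 ACG (Thr): third position 4-fold.
Codon 5 UGC (Cys): third position 2-fold.
Codon 6 GAG (Glu): third position 2-fold.
Codon 7 GCG (Ala): third position 4-fold.
Codon 8 AUC (Ile): third position 3-fold.
Four-fold degenerate third positions: 3.

3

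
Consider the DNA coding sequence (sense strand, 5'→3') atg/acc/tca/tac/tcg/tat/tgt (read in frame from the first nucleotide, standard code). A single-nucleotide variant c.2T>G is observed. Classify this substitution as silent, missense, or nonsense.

missense

Position 2 falls in codon 1: ATG → Met.
After the substitution the codon is AGG → Arg.
Met ≠ Arg, so this is a missense mutation.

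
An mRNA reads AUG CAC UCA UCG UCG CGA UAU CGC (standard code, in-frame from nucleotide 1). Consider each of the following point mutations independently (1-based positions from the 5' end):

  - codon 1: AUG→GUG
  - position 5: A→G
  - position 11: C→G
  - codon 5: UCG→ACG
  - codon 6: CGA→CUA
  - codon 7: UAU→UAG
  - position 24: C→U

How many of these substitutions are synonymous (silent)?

Codon 1: AUG (Met) → GUG (Val) — missense.
Codon 2: CAC (His) → CGC (Arg) — missense.
Codon 4: UCG (Ser) → UGG (Trp) — missense.
Codon 5: UCG (Ser) → ACG (Thr) — missense.
Codon 6: CGA (Arg) → CUA (Leu) — missense.
Codon 7: UAU (Tyr) → UAG (Stop) — nonsense.
Codon 8: CGC (Arg) → CGU (Arg) — synonymous.
Synonymous: 1 of 7.

1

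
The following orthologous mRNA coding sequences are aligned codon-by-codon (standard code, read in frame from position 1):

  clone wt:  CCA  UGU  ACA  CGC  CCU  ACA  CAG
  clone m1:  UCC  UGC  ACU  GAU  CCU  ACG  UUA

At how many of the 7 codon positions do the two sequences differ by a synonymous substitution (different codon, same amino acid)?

Codon 1: CCA Pro / UCC Ser — nonsynonymous.
Codon 2: UGU Cys / UGC Cys — synonymous.
Codon 3: ACA Thr / ACU Thr — synonymous.
Codon 4: CGC Arg / GAU Asp — nonsynonymous.
Codon 5: CCU Pro / CCU Pro — identical.
Codon 6: ACA Thr / ACG Thr — synonymous.
Codon 7: CAG Gln / UUA Leu — nonsynonymous.
Synonymous differences: 3.

3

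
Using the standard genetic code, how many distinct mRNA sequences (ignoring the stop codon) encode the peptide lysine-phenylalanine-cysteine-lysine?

16

Lys: 2 codons.
Phe: 2 codons.
Cys: 2 codons.
Lys: 2 codons.
2 × 2 × 2 × 2 = 16.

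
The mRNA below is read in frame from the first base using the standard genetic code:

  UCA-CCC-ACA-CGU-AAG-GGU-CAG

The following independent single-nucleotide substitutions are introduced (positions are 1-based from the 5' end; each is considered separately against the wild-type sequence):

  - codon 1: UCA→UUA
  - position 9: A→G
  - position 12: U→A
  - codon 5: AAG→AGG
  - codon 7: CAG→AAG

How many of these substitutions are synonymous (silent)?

2

Codon 1: UCA (Ser) → UUA (Leu) — missense.
Codon 3: ACA (Thr) → ACG (Thr) — synonymous.
Codon 4: CGU (Arg) → CGA (Arg) — synonymous.
Codon 5: AAG (Lys) → AGG (Arg) — missense.
Codon 7: CAG (Gln) → AAG (Lys) — missense.
Synonymous: 2 of 5.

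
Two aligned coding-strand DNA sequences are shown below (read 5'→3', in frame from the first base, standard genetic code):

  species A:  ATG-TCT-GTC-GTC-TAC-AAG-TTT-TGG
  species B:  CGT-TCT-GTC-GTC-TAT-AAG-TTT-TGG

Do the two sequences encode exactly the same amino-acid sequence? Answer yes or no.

no

Codon 1: ATG Met / CGT Arg — nonsynonymous.
Codon 2: TCT Ser / TCT Ser — identical.
Codon 3: GTC Val / GTC Val — identical.
Codon 4: GTC Val / GTC Val — identical.
Codon 5: TAC Tyr / TAT Tyr — synonymous.
Codon 6: AAG Lys / AAG Lys — identical.
Codon 7: TTT Phe / TTT Phe — identical.
Codon 8: TGG Trp / TGG Trp — identical.
Nonsynonymous differences: 1 → different protein.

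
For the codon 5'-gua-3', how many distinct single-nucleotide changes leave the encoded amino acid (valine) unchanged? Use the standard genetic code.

3

Position 1: none → 0 synonymous.
Position 2: none → 0 synonymous.
Position 3: GUU, GUC, GUG → 3 synonymous.
Total: 0 + 0 + 3 = 3.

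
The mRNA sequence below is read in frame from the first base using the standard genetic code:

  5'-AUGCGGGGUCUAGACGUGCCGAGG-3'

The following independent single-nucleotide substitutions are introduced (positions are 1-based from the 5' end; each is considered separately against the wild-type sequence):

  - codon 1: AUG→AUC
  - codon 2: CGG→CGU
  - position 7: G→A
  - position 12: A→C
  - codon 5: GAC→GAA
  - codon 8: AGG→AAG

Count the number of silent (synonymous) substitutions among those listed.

2

Codon 1: AUG (Met) → AUC (Ile) — missense.
Codon 2: CGG (Arg) → CGU (Arg) — synonymous.
Codon 3: GGU (Gly) → AGU (Ser) — missense.
Codon 4: CUA (Leu) → CUC (Leu) — synonymous.
Codon 5: GAC (Asp) → GAA (Glu) — missense.
Codon 8: AGG (Arg) → AAG (Lys) — missense.
Synonymous: 2 of 6.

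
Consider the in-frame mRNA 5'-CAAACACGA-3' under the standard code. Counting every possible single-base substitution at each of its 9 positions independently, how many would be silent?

8

Codon 1 (CAA, Gln): 1 synonymous substitution.
Codon 2 (ACA, Thr): 3 synonymous substitutions.
Codon 3 (CGA, Arg): 4 synonymous substitutions.
Total: 1 + 3 + 4 = 8.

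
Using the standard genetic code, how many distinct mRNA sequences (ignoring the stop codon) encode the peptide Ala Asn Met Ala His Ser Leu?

2304

Ala: 4 codons.
Asn: 2 codons.
Met: 1 codon.
Ala: 4 codons.
His: 2 codons.
Ser: 6 codons.
Leu: 6 codons.
4 × 2 × 1 × 4 × 2 × 6 × 6 = 2304.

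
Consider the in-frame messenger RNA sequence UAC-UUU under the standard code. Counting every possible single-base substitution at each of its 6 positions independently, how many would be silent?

Codon 1 (UAC, Tyr): 1 synonymous substitution.
Codon 2 (UUU, Phe): 1 synonymous substitution.
Total: 1 + 1 = 2.

2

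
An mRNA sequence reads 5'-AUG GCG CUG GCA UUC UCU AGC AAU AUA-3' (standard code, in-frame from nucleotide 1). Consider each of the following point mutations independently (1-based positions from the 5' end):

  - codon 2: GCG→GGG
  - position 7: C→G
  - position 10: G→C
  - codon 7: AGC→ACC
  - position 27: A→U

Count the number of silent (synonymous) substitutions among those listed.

1

Codon 2: GCG (Ala) → GGG (Gly) — missense.
Codon 3: CUG (Leu) → GUG (Val) — missense.
Codon 4: GCA (Ala) → CCA (Pro) — missense.
Codon 7: AGC (Ser) → ACC (Thr) — missense.
Codon 9: AUA (Ile) → AUU (Ile) — synonymous.
Synonymous: 1 of 5.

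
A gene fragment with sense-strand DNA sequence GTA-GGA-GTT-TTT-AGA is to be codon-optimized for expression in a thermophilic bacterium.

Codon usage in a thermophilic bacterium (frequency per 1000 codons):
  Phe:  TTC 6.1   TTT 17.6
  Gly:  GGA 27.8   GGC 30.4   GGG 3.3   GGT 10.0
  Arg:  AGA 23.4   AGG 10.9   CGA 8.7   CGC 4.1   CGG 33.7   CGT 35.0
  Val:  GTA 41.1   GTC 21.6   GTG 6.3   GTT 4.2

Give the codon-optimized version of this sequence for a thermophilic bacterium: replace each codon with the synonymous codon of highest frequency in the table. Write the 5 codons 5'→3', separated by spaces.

Codon 1 (Val): best is GTA at 41.1.
Codon 2 (Gly): best is GGC at 30.4.
Codon 3 (Val): best is GTA at 41.1.
Codon 4 (Phe): best is TTT at 17.6.
Codon 5 (Arg): best is CGT at 35.0.

GTA GGC GTA TTT CGT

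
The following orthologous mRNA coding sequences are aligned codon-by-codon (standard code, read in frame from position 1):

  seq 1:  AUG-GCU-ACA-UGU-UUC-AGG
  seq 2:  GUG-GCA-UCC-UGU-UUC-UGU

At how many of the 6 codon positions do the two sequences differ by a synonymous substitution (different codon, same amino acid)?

Codon 1: AUG Met / GUG Val — nonsynonymous.
Codon 2: GCU Ala / GCA Ala — synonymous.
Codon 3: ACA Thr / UCC Ser — nonsynonymous.
Codon 4: UGU Cys / UGU Cys — identical.
Codon 5: UUC Phe / UUC Phe — identical.
Codon 6: AGG Arg / UGU Cys — nonsynonymous.
Synonymous differences: 1.

1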